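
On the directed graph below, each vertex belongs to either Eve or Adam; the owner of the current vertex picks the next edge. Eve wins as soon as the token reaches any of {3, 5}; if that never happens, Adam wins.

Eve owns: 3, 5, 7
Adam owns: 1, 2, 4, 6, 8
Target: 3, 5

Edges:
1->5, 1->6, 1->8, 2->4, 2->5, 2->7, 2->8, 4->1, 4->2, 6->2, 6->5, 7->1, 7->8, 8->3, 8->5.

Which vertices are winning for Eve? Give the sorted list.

3, 5, 7, 8

A0 = {3, 5}
A1: add {8} — 8 (Adam): all of {3, 5} already in.
A2: add {7} — 7 (Eve) has 7→8.
A3 = A2; e.g. 1 (Adam) can still go to 6. Fixed point.
Eve's winning region = {3, 5, 7, 8}.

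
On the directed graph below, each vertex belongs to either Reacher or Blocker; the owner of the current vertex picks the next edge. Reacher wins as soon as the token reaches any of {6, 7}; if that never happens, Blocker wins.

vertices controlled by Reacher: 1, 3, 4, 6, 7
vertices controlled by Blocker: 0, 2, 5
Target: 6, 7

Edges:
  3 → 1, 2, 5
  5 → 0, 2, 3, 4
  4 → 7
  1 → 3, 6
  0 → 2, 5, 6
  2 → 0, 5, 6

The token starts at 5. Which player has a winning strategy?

Blocker

A0 = {6, 7}
A1: add {1, 4} — 1 (Reacher) has 1→6; 4 (Reacher) has 4→7.
A2: add {3} — 3 (Reacher) has 3→1.
A3 = A2; e.g. 0 (Blocker) can still go to 2. Fixed point.
5 never enters the attractor, so Blocker can avoid the target forever.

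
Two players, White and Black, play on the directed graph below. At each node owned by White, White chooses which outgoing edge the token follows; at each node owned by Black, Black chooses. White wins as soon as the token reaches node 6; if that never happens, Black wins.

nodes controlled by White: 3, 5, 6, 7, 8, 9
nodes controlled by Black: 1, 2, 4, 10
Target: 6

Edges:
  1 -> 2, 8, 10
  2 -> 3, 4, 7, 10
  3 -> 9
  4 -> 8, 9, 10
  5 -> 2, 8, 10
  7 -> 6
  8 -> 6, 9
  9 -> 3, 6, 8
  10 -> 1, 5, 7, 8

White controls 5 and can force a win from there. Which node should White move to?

A0 = {6}
A1: add {7, 8, 9} — 7 (White) has 7→6; 8 (White) has 8→6; 9 (White) has 9→6.
A2: add {3, 5} — 3 (White) has 3→9; 5 (White) has 5→8.
A3 = A2; e.g. 1 (Black) can still go to 2. Fixed point.
From 5, successor 8 is in the attractor (rank 1); the other successors 2, 10 are not.

8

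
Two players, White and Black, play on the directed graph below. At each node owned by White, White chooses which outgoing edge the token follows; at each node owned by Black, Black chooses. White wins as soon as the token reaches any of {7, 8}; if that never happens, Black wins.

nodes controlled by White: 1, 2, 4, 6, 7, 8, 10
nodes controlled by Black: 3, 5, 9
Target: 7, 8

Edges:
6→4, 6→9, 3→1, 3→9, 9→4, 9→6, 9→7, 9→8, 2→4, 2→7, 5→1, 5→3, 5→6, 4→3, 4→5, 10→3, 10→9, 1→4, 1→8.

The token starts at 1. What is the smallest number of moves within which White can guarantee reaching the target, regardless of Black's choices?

1

A0 = {7, 8}
A1: add {1, 2} — 1 (White) has 1→8; 2 (White) has 2→7.
A2 = A1; e.g. 3 (Black) can still go to 9. Fixed point.
1 enters the attractor at level 1, so White can force the target in 1 move from there.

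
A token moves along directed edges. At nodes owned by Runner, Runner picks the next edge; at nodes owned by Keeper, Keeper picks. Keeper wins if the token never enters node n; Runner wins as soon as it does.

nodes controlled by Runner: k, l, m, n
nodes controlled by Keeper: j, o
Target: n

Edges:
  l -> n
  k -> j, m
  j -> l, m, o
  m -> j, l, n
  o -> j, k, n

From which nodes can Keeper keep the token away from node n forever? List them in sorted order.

A0 = {n}
A1: add {l, m} — l (Runner) has l→n; m (Runner) has m→n.
A2: add {k} — k (Runner) has k→m.
A3 = A2; e.g. j (Keeper) can still go to o. Fixed point.
Runner's attractor = {k, l, m, n}; Keeper avoids the target exactly from the complement.

j, o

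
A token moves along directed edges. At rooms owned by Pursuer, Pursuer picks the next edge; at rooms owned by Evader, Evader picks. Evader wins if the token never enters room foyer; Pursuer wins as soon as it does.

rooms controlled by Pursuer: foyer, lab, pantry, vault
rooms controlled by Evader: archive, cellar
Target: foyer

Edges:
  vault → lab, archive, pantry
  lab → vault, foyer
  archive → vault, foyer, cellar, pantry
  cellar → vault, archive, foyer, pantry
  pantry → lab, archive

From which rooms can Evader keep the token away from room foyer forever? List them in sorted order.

archive, cellar

A0 = {foyer}
A1: add {lab} — lab (Pursuer) has lab→foyer.
A2: add {pantry, vault} — vault (Pursuer) has vault→lab; pantry (Pursuer) has pantry→lab.
A3 = A2; e.g. archive (Evader) can still go to cellar. Fixed point.
Pursuer's attractor = {foyer, lab, pantry, vault}; Evader avoids the target exactly from the complement.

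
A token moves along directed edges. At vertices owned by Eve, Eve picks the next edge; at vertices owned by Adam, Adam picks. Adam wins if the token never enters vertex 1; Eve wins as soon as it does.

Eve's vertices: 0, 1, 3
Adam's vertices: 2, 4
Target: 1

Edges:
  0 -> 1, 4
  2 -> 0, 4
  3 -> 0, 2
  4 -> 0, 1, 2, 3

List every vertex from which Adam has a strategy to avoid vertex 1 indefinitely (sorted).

2, 4

A0 = {1}
A1: add {0} — 0 (Eve) has 0→1.
A2: add {3} — 3 (Eve) has 3→0.
A3 = A2; e.g. 2 (Adam) can still go to 4. Fixed point.
Eve's attractor = {0, 1, 3}; Adam avoids the target exactly from the complement.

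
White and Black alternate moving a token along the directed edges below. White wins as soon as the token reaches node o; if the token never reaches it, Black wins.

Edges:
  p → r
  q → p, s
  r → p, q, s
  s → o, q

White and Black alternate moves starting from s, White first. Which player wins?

White

Track states (vertex, player-to-move).
A0 = {(o,White), (o,Black)}
A1: add {(s,White)}.
(s,White) ∈ A1 ⇒ White forces the target.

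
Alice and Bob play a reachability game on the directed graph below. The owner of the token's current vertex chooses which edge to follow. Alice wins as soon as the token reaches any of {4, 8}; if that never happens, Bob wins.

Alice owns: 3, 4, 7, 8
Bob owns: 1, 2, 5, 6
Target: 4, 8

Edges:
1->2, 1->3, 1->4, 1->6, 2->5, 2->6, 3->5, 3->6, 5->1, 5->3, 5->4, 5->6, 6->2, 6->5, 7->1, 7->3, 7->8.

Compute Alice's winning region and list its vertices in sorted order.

4, 7, 8

A0 = {4, 8}
A1: add {7} — 7 (Alice) has 7→8.
A2 = A1; e.g. 1 (Bob) can still go to 2. Fixed point.
Alice's winning region = {4, 7, 8}.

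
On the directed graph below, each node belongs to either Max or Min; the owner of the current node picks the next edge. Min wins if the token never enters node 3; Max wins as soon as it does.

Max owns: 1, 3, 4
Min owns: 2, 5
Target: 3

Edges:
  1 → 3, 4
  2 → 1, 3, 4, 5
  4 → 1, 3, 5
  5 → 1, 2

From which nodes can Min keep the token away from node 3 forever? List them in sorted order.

2, 5

A0 = {3}
A1: add {1, 4} — 1 (Max) has 1→3; 4 (Max) has 4→3.
A2 = A1; e.g. 2 (Min) can still go to 5. Fixed point.
Max's attractor = {1, 3, 4}; Min avoids the target exactly from the complement.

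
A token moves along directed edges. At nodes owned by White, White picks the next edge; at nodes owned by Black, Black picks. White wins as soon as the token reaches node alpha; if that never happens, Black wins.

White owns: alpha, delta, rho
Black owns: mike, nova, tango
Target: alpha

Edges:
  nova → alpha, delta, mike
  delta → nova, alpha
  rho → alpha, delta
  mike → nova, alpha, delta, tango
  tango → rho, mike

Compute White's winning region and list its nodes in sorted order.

alpha, delta, rho

A0 = {alpha}
A1: add {delta, rho} — delta (White) has delta→alpha; rho (White) has rho→alpha.
A2 = A1; e.g. nova (Black) can still go to mike. Fixed point.
White's winning region = {alpha, delta, rho}.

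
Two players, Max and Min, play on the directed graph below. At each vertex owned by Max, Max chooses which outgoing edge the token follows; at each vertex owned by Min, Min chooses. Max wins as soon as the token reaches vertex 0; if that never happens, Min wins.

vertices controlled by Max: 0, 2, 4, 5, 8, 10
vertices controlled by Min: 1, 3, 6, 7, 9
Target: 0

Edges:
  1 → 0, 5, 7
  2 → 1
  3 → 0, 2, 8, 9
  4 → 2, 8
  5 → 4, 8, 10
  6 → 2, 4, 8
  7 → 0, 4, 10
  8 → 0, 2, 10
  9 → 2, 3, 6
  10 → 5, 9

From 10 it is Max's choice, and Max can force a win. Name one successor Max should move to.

A0 = {0}
A1: add {8} — 8 (Max) has 8→0.
A2: add {4, 5} — 4 (Max) has 4→8; 5 (Max) has 5→8.
A3: add {10} — 10 (Max) has 10→5.
A4: add {7} — 7 (Min): all of {0, 4, 10} already in.
A5: add {1} — 1 (Min): all of {0, 5, 7} already in.
A6: add {2} — 2 (Max) has 2→1.
A7: add {6} — 6 (Min): all of {2, 4, 8} already in.
A8 = A7; e.g. 3 (Min) can still go to 9. Fixed point.
From 10, successor 5 is in the attractor (rank 2); the other successor 9 is not.

5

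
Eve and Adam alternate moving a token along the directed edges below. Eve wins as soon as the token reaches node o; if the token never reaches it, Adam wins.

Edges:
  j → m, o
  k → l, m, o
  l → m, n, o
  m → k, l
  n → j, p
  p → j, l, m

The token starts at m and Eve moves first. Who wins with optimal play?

Track states (vertex, player-to-move).
A0 = {(o,Eve), (o,Adam)}
A1: add {(j,Eve), (k,Eve), (l,Eve)}.
A2: add {(m,Adam)}.
A3: add {(p,Eve)}.
A4: add {(n,Adam)}.
A5 = A4; e.g. (j,Adam) stays out. (m,Eve) never enters ⇒ Adam avoids the target.

Adam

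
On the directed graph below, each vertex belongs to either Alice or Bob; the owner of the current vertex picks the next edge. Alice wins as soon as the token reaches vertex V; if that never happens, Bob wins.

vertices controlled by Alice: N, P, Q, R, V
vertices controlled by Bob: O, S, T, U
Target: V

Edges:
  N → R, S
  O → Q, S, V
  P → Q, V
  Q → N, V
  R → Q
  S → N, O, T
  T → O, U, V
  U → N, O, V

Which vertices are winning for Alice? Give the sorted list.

N, P, Q, R, V

A0 = {V}
A1: add {P, Q} — P (Alice) has P→V; Q (Alice) has Q→V.
A2: add {R} — R (Alice) has R→Q.
A3: add {N} — N (Alice) has N→R.
A4 = A3; e.g. O (Bob) can still go to S. Fixed point.
Alice's winning region = {N, P, Q, R, V}.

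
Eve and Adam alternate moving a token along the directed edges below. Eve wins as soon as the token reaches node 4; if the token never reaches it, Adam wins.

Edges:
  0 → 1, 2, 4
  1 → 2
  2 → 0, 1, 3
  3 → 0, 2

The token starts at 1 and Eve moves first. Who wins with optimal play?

Track states (vertex, player-to-move).
A0 = {(4,Eve), (4,Adam)}
A1: add {(0,Eve)}.
A2 = A1; e.g. (0,Adam) stays out. (1,Eve) never enters ⇒ Adam avoids the target.

Adam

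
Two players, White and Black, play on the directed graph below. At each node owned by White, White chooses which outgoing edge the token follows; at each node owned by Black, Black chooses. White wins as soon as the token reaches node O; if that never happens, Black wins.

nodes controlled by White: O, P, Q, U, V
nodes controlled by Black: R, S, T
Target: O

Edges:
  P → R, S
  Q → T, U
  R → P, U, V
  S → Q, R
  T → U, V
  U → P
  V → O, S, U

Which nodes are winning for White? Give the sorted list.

O, V

A0 = {O}
A1: add {V} — V (White) has V→O.
A2 = A1; e.g. P (White) has no edge into A1. Fixed point.
White's winning region = {O, V}.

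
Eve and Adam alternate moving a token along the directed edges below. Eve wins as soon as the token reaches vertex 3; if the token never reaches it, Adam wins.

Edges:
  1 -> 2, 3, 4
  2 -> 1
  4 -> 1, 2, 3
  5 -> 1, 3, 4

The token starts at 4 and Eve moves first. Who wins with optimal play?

Track states (vertex, player-to-move).
A0 = {(3,Eve), (3,Adam)}
A1: add {(1,Eve), (4,Eve), (5,Eve)}.
(4,Eve) ∈ A1 ⇒ Eve forces the target.

Eve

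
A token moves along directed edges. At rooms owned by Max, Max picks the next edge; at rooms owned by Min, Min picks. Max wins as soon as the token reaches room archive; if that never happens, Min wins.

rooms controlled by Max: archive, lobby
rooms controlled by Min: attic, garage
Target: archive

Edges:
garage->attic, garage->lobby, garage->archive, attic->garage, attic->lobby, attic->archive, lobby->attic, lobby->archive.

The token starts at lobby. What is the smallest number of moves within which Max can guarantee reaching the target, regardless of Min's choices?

1

A0 = {archive}
A1: add {lobby} — lobby (Max) has lobby→archive.
A2 = A1; e.g. garage (Min) can still go to attic. Fixed point.
lobby enters the attractor at level 1, so Max can force the target in 1 move from there.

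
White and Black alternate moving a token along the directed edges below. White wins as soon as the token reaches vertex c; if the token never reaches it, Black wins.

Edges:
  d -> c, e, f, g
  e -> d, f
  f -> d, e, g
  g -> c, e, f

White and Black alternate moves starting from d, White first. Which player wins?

Track states (vertex, player-to-move).
A0 = {(c,White), (c,Black)}
A1: add {(d,White), (g,White)}.
(d,White) ∈ A1 ⇒ White forces the target.

White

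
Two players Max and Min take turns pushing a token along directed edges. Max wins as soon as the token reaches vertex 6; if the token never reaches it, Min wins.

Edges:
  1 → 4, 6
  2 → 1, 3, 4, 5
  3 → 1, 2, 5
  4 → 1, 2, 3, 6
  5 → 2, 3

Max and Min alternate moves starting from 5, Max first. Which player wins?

Min

Track states (vertex, player-to-move).
A0 = {(6,Max), (6,Min)}
A1: add {(1,Max), (4,Max)}.
A2: add {(1,Min)}.
A3: add {(2,Max), (3,Max)}.
A4: add {(4,Min), (5,Min)}.
A5 = A4; e.g. (2,Min) stays out. (5,Max) never enters ⇒ Min avoids the target.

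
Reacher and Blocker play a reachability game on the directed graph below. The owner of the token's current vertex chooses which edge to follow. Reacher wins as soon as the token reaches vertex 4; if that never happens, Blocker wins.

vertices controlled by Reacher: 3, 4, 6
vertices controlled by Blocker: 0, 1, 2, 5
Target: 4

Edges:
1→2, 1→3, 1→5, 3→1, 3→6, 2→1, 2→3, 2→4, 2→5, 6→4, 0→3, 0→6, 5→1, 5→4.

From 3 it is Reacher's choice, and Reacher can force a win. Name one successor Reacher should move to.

6

A0 = {4}
A1: add {6} — 6 (Reacher) has 6→4.
A2: add {3} — 3 (Reacher) has 3→6.
A3: add {0} — 0 (Blocker): all of {3, 6} already in.
A4 = A3; e.g. 1 (Blocker) can still go to 2. Fixed point.
From 3, successor 6 is in the attractor (rank 1); the other successor 1 is not.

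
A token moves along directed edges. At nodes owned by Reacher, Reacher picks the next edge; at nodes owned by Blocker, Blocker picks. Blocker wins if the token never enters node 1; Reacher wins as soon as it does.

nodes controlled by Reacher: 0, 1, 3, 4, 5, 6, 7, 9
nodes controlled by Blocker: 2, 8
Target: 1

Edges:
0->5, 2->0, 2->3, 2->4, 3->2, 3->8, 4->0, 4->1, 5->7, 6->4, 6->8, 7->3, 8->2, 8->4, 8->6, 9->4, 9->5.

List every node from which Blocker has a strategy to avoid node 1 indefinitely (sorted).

0, 2, 3, 5, 7, 8

A0 = {1}
A1: add {4} — 4 (Reacher) has 4→1.
A2: add {6, 9} — 6 (Reacher) has 6→4; 9 (Reacher) has 9→4.
A3 = A2; e.g. 0 (Reacher) has no edge into A2. Fixed point.
Reacher's attractor = {1, 4, 6, 9}; Blocker avoids the target exactly from the complement.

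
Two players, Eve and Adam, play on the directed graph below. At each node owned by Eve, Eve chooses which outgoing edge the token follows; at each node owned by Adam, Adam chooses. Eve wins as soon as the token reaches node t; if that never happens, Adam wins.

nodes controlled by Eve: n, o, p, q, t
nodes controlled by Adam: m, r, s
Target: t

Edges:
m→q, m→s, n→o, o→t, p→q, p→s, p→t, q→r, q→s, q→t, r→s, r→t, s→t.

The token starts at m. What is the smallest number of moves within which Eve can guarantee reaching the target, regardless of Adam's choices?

A0 = {t}
A1: add {o, p, q, s} — o (Eve) has o→t; p (Eve) has p→t; q (Eve) has q→t; s (Adam): all of {t} already in.
A2: add {m, n, r} — m (Adam): all of {q, s} already in; n (Eve) has n→o; r (Adam): all of {s, t} already in.
A2 = all vertices. Fixed point.
m enters the attractor at level 2, so Eve can force the target in 2 moves from there.

2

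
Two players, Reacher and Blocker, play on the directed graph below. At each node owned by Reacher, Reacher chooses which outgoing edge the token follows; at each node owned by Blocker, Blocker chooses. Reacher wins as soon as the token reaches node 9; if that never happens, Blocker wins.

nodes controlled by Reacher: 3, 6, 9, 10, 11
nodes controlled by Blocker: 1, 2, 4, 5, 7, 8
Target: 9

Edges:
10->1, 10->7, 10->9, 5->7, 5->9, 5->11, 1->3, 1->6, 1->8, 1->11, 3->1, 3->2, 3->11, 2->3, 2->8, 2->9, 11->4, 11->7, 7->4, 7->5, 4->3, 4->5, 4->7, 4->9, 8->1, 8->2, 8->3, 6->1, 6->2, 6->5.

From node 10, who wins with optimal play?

Reacher

A0 = {9}
A1: add {10} — 10 (Reacher) has 10→9.
A2 = A1; e.g. 1 (Blocker) can still go to 3. Fixed point.
10 ∈ A1, so Reacher can force the target.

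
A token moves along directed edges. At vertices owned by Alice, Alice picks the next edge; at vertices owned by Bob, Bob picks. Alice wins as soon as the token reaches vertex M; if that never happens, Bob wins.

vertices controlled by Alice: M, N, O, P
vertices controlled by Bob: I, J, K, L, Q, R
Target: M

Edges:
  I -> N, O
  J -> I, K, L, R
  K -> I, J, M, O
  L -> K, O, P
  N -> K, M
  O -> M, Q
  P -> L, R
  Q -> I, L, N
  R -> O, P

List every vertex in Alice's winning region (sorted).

I, M, N, O

A0 = {M}
A1: add {N, O} — N (Alice) has N→M; O (Alice) has O→M.
A2: add {I} — I (Bob): all of {N, O} already in.
A3 = A2; e.g. J (Bob) can still go to K. Fixed point.
Alice's winning region = {I, M, N, O}.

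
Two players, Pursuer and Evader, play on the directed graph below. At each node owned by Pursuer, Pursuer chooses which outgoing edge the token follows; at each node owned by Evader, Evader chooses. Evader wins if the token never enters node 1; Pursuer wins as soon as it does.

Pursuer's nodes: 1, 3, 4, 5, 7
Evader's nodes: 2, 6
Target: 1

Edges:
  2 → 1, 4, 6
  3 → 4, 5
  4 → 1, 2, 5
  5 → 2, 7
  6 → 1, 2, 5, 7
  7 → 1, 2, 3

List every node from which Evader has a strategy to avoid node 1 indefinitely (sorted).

2, 6

A0 = {1}
A1: add {4, 7} — 4 (Pursuer) has 4→1; 7 (Pursuer) has 7→1.
A2: add {3, 5} — 3 (Pursuer) has 3→4; 5 (Pursuer) has 5→7.
A3 = A2; e.g. 2 (Evader) can still go to 6. Fixed point.
Pursuer's attractor = {1, 3, 4, 5, 7}; Evader avoids the target exactly from the complement.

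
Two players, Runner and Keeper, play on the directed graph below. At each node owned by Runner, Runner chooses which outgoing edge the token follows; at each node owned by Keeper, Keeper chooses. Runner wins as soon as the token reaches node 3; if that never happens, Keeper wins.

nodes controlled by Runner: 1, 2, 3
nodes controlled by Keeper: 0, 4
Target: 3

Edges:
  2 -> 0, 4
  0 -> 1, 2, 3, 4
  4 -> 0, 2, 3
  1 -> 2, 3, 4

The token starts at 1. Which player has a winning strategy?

Runner

A0 = {3}
A1: add {1} — 1 (Runner) has 1→3.
A2 = A1; e.g. 0 (Keeper) can still go to 2. Fixed point.
1 ∈ A1, so Runner can force the target.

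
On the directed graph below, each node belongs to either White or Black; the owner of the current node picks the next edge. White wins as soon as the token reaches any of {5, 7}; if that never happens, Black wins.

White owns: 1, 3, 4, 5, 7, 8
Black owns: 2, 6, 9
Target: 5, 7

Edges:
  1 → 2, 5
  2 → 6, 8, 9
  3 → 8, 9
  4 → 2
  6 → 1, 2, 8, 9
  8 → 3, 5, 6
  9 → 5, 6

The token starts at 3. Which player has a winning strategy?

White

A0 = {5, 7}
A1: add {1, 8} — 1 (White) has 1→5; 8 (White) has 8→5.
A2: add {3} — 3 (White) has 3→8.
A3 = A2; e.g. 2 (Black) can still go to 6. Fixed point.
3 ∈ A2, so White can force the target.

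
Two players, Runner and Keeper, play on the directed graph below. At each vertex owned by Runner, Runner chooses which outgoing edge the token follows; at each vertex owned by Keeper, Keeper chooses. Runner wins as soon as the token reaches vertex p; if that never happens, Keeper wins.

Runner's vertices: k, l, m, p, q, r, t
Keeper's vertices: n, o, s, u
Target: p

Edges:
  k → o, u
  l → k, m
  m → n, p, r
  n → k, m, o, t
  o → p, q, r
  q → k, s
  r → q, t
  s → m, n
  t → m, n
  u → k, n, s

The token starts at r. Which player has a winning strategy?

A0 = {p}
A1: add {m} — m (Runner) has m→p.
A2: add {l, t} — l (Runner) has l→m; t (Runner) has t→m.
A3: add {r} — r (Runner) has r→t.
A4 = A3; e.g. k (Runner) has no edge into A3. Fixed point.
r ∈ A3, so Runner can force the target.

Runner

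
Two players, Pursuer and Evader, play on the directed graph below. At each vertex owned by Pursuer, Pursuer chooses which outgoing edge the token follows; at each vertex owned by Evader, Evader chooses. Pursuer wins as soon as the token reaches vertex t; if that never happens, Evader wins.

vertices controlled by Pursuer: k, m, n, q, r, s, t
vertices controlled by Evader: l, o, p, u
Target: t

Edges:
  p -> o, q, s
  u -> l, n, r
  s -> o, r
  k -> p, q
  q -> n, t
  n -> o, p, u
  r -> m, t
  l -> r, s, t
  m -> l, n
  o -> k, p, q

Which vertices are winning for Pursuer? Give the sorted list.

k, l, m, q, r, s, t

A0 = {t}
A1: add {q, r} — q (Pursuer) has q→t; r (Pursuer) has r→t.
A2: add {k, s} — k (Pursuer) has k→q; s (Pursuer) has s→r.
A3: add {l} — l (Evader): all of {r, s, t} already in.
A4: add {m} — m (Pursuer) has m→l.
A5 = A4; e.g. n (Pursuer) has no edge into A4. Fixed point.
Pursuer's winning region = {k, l, m, q, r, s, t}.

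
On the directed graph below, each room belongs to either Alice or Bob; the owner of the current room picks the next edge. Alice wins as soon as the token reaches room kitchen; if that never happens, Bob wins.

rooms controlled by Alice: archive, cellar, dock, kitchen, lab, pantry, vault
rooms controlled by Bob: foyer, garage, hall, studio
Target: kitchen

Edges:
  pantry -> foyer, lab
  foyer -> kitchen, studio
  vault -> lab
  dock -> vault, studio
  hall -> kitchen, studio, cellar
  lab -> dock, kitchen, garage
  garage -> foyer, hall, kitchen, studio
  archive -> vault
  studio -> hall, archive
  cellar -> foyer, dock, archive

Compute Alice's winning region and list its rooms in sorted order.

A0 = {kitchen}
A1: add {lab} — lab (Alice) has lab→kitchen.
A2: add {pantry, vault} — pantry (Alice) has pantry→lab; vault (Alice) has vault→lab.
A3: add {archive, dock} — dock (Alice) has dock→vault; archive (Alice) has archive→vault.
A4: add {cellar} — cellar (Alice) has cellar→dock.
A5 = A4; e.g. foyer (Bob) can still go to studio. Fixed point.
Alice's winning region = {archive, cellar, dock, kitchen, lab, pantry, vault}.

archive, cellar, dock, kitchen, lab, pantry, vault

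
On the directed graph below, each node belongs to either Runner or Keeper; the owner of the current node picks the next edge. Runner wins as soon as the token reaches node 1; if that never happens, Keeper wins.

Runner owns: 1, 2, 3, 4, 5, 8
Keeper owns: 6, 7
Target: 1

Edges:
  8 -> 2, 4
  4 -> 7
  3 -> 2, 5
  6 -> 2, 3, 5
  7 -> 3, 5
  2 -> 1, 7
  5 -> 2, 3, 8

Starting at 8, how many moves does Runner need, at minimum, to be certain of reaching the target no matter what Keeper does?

A0 = {1}
A1: add {2} — 2 (Runner) has 2→1.
A2: add {3, 5, 8} — 3 (Runner) has 3→2; 5 (Runner) has 5→2; 8 (Runner) has 8→2.
8 enters the attractor at level 2, so Runner can force the target in 2 moves from there.

2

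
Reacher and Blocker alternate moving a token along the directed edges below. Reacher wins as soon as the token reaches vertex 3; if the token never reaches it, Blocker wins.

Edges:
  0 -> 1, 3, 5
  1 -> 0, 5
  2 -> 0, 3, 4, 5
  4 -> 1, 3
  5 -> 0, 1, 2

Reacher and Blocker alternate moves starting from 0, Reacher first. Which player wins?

Reacher

Track states (vertex, player-to-move).
A0 = {(3,Reacher), (3,Blocker)}
A1: add {(0,Reacher), (2,Reacher), (4,Reacher)}.
(0,Reacher) ∈ A1 ⇒ Reacher forces the target.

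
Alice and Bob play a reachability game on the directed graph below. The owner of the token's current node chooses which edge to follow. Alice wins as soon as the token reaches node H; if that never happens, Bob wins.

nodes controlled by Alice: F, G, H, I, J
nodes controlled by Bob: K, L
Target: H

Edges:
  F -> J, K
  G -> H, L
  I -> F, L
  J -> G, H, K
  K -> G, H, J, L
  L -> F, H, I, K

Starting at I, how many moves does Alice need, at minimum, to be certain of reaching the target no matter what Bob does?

3

A0 = {H}
A1: add {G, J} — G (Alice) has G→H; J (Alice) has J→H.
A2: add {F} — F (Alice) has F→J.
A3: add {I} — I (Alice) has I→F.
A4 = A3; e.g. K (Bob) can still go to L. Fixed point.
I enters the attractor at level 3, so Alice can force the target in 3 moves from there.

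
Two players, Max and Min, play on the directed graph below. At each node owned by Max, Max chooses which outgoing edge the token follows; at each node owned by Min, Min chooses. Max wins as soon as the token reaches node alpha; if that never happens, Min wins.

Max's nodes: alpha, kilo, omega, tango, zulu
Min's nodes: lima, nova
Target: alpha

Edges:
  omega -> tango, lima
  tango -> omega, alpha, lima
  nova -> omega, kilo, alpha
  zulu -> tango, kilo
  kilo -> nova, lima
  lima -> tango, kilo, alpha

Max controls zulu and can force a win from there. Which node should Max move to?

A0 = {alpha}
A1: add {tango} — tango (Max) has tango→alpha.
A2: add {omega, zulu} — omega (Max) has omega→tango; zulu (Max) has zulu→tango.
A3 = A2; e.g. nova (Min) can still go to kilo. Fixed point.
From zulu, successor tango is in the attractor (rank 1); the other successor kilo is not.

tango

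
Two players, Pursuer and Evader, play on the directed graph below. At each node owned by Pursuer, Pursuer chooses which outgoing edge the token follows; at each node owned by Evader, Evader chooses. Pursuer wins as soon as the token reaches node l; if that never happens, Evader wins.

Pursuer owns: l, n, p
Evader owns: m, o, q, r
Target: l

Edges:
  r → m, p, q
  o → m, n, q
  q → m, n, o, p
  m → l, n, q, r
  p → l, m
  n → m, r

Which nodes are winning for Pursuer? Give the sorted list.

l, p

A0 = {l}
A1: add {p} — p (Pursuer) has p→l.
A2 = A1; e.g. m (Evader) can still go to n. Fixed point.
Pursuer's winning region = {l, p}.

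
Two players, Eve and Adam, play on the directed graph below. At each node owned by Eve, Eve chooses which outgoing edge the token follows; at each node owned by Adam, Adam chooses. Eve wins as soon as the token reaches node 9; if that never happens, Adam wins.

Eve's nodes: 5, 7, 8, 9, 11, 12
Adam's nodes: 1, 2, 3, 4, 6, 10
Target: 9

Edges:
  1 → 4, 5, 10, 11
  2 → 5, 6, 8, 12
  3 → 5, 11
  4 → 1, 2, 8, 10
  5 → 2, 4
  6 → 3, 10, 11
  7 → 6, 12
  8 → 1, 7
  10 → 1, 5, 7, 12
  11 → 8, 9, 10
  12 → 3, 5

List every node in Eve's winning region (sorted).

A0 = {9}
A1: add {11} — 11 (Eve) has 11→9.
A2 = A1; e.g. 1 (Adam) can still go to 4. Fixed point.
Eve's winning region = {9, 11}.

9, 11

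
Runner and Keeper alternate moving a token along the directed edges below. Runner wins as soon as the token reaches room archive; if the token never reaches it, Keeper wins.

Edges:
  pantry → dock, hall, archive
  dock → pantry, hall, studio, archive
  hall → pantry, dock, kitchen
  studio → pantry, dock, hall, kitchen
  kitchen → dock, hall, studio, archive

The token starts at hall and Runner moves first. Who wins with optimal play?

Track states (vertex, player-to-move).
A0 = {(archive,Runner), (archive,Keeper)}
A1: add {(pantry,Runner), (dock,Runner), (kitchen,Runner)}.
A2: add {(hall,Keeper)}.
A3: add {(studio,Runner)}.
A4 = A3; e.g. (pantry,Keeper) stays out. (hall,Runner) never enters ⇒ Keeper avoids the target.

Keeper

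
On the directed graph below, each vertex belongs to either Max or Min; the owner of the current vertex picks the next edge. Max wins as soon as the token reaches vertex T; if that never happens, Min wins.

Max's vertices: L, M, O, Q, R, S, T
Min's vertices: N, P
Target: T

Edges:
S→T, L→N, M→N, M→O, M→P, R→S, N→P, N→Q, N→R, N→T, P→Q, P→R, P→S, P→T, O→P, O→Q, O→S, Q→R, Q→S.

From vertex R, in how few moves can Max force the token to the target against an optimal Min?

2

A0 = {T}
A1: add {S} — S (Max) has S→T.
A2: add {O, Q, R} — O (Max) has O→S; Q (Max) has Q→S; R (Max) has R→S.
R enters the attractor at level 2, so Max can force the target in 2 moves from there.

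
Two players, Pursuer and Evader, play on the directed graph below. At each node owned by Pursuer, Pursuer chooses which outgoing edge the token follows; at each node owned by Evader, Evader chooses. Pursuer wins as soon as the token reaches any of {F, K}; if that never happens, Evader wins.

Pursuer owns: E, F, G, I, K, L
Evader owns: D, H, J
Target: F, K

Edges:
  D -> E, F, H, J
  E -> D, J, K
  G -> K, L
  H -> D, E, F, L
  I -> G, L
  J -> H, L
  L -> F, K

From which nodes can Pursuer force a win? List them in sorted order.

A0 = {F, K}
A1: add {E, G, L} — E (Pursuer) has E→K; G (Pursuer) has G→K; L (Pursuer) has L→F.
A2: add {I} — I (Pursuer) has I→G.
A3 = A2; e.g. D (Evader) can still go to H. Fixed point.
Pursuer's winning region = {E, F, G, I, K, L}.

E, F, G, I, K, L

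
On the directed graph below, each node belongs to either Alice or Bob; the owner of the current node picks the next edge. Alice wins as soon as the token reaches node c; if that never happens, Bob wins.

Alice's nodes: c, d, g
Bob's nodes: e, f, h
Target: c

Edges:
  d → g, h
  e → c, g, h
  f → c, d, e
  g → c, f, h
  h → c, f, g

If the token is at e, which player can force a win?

Bob

A0 = {c}
A1: add {g} — g (Alice) has g→c.
A2: add {d} — d (Alice) has d→g.
A3 = A2; e.g. e (Bob) can still go to h. Fixed point.
e never enters the attractor, so Bob can avoid the target forever.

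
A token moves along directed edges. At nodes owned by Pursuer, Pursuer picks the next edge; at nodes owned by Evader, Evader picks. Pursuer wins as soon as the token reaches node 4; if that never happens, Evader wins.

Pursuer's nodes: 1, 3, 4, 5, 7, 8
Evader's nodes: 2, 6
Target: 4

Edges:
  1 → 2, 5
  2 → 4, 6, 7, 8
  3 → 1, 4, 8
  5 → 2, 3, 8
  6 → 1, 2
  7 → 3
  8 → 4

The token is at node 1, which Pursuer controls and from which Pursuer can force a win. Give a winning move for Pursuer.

A0 = {4}
A1: add {3, 8} — 3 (Pursuer) has 3→4; 8 (Pursuer) has 8→4.
A2: add {5, 7} — 5 (Pursuer) has 5→3; 7 (Pursuer) has 7→3.
A3: add {1} — 1 (Pursuer) has 1→5.
A4 = A3; e.g. 2 (Evader) can still go to 6. Fixed point.
From 1, successor 5 is in the attractor (rank 2); the other successor 2 is not.

5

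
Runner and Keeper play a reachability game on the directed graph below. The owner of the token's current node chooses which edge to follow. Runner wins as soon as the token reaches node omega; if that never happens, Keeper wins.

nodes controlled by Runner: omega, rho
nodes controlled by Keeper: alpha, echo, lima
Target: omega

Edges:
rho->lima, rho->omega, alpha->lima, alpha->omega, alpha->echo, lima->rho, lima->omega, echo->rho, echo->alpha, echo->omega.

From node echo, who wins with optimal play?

Keeper

A0 = {omega}
A1: add {rho} — rho (Runner) has rho→omega.
A2: add {lima} — lima (Keeper): all of {rho, omega} already in.
A3 = A2; e.g. alpha (Keeper) can still go to echo. Fixed point.
echo never enters the attractor, so Keeper can avoid the target forever.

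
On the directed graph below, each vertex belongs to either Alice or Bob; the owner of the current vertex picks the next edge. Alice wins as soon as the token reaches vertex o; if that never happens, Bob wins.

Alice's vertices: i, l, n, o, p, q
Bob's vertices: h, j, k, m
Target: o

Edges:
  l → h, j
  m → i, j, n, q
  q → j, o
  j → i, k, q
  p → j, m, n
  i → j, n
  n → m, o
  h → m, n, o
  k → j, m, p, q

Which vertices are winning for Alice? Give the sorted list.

i, n, o, p, q

A0 = {o}
A1: add {n, q} — n (Alice) has n→o; q (Alice) has q→o.
A2: add {i, p} — i (Alice) has i→n; p (Alice) has p→n.
A3 = A2; e.g. h (Bob) can still go to m. Fixed point.
Alice's winning region = {i, n, o, p, q}.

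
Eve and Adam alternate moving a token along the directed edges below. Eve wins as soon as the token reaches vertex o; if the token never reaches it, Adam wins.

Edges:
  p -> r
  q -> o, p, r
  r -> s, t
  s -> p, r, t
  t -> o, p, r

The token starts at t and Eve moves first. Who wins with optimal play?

Track states (vertex, player-to-move).
A0 = {(o,Eve), (o,Adam)}
A1: add {(q,Eve), (t,Eve)}.
(t,Eve) ∈ A1 ⇒ Eve forces the target.

Eve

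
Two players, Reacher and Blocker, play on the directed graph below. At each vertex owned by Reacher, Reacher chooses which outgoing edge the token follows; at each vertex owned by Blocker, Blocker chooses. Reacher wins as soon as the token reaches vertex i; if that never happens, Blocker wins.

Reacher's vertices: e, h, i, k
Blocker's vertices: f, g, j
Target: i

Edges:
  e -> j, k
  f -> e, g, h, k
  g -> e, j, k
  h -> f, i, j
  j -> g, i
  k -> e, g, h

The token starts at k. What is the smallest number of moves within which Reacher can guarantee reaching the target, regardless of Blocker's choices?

A0 = {i}
A1: add {h} — h (Reacher) has h→i.
A2: add {k} — k (Reacher) has k→h.
k enters the attractor at level 2, so Reacher can force the target in 2 moves from there.

2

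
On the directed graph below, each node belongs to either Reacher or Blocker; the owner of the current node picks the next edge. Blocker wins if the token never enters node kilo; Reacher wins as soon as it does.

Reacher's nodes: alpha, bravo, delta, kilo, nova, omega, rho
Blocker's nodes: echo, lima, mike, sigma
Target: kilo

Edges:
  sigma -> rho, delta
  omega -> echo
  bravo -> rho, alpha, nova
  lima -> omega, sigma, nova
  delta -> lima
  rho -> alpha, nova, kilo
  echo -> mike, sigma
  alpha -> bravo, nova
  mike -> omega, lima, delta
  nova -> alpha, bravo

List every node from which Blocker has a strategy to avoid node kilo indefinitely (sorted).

delta, echo, lima, mike, omega, sigma

A0 = {kilo}
A1: add {rho} — rho (Reacher) has rho→kilo.
A2: add {bravo} — bravo (Reacher) has bravo→rho.
A3: add {alpha, nova} — alpha (Reacher) has alpha→bravo; nova (Reacher) has nova→bravo.
A4 = A3; e.g. mike (Blocker) can still go to omega. Fixed point.
Reacher's attractor = {alpha, bravo, kilo, nova, rho}; Blocker avoids the target exactly from the complement.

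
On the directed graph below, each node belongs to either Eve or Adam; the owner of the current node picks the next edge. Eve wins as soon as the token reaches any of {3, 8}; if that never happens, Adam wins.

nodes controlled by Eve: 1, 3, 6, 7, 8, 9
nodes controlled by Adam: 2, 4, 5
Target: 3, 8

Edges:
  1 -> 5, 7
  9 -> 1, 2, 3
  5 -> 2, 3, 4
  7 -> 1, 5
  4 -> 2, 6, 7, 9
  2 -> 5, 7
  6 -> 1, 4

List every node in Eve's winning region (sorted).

3, 8, 9

A0 = {3, 8}
A1: add {9} — 9 (Eve) has 9→3.
A2 = A1; e.g. 1 (Eve) has no edge into A1. Fixed point.
Eve's winning region = {3, 8, 9}.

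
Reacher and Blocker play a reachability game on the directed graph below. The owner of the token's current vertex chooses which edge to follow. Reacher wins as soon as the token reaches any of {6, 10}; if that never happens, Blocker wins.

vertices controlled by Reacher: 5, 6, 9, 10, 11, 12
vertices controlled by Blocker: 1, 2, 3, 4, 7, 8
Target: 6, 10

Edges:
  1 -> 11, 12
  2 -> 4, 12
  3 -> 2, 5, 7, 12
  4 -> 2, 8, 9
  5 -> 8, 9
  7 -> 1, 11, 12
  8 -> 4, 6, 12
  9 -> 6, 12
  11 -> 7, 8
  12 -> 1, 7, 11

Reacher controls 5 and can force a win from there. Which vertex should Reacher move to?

A0 = {6, 10}
A1: add {9} — 9 (Reacher) has 9→6.
A2: add {5} — 5 (Reacher) has 5→9.
A3 = A2; e.g. 1 (Blocker) can still go to 11. Fixed point.
From 5, successor 9 is in the attractor (rank 1); the other successor 8 is not.

9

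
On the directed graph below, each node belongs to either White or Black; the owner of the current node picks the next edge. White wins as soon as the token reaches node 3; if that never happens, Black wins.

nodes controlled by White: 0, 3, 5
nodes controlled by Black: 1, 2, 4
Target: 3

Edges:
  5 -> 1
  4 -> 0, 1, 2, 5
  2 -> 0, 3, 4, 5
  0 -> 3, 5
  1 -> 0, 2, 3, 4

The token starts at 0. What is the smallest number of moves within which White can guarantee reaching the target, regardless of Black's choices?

A0 = {3}
A1: add {0} — 0 (White) has 0→3.
A2 = A1; e.g. 1 (Black) can still go to 2. Fixed point.
0 enters the attractor at level 1, so White can force the target in 1 move from there.

1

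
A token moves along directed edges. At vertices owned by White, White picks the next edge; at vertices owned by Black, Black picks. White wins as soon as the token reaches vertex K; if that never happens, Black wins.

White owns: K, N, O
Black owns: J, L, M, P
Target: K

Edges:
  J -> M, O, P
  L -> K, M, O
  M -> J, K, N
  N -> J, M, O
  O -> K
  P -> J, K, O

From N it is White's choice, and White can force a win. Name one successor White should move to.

O

A0 = {K}
A1: add {O} — O (White) has O→K.
A2: add {N} — N (White) has N→O.
A3 = A2; e.g. J (Black) can still go to M. Fixed point.
From N, successor O is in the attractor (rank 1); the other successors J, M are not.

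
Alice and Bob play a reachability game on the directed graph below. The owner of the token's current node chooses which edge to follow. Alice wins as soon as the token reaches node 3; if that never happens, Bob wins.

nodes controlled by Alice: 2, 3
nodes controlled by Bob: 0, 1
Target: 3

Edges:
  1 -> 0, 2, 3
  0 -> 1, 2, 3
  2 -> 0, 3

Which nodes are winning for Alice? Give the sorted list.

2, 3

A0 = {3}
A1: add {2} — 2 (Alice) has 2→3.
A2 = A1; e.g. 0 (Bob) can still go to 1. Fixed point.
Alice's winning region = {2, 3}.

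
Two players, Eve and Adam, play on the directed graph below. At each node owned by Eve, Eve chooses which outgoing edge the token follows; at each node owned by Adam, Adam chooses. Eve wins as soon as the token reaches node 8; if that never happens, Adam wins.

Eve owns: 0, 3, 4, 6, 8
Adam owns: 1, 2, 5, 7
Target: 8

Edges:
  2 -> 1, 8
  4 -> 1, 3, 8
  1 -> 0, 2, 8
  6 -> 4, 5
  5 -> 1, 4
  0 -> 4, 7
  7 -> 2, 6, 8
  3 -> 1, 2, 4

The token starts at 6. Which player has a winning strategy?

A0 = {8}
A1: add {4} — 4 (Eve) has 4→8.
A2: add {0, 3, 6} — 0 (Eve) has 0→4; 3 (Eve) has 3→4; 6 (Eve) has 6→4.
A3 = A2; e.g. 1 (Adam) can still go to 2. Fixed point.
6 ∈ A2, so Eve can force the target.

Eve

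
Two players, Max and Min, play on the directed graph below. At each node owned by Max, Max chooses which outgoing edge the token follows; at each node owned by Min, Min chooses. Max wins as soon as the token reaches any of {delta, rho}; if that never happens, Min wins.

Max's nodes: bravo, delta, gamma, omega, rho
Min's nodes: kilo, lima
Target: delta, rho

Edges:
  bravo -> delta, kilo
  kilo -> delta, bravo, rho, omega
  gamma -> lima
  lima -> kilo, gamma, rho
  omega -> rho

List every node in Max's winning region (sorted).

A0 = {delta, rho}
A1: add {bravo, omega} — bravo (Max) has bravo→delta; omega (Max) has omega→rho.
A2: add {kilo} — kilo (Min): all of {delta, bravo, rho, omega} already in.
A3 = A2; e.g. gamma (Max) has no edge into A2. Fixed point.
Max's winning region = {bravo, delta, kilo, omega, rho}.

bravo, delta, kilo, omega, rho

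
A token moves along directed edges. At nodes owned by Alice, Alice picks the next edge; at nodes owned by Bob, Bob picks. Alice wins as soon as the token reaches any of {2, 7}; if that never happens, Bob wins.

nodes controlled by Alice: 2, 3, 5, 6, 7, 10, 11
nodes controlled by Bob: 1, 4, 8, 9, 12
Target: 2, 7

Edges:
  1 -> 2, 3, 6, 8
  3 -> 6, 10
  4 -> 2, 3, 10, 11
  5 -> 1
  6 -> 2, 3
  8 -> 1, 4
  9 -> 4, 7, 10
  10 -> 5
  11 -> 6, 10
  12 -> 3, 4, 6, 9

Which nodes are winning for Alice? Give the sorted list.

2, 3, 6, 7, 11

A0 = {2, 7}
A1: add {6} — 6 (Alice) has 6→2.
A2: add {3, 11} — 3 (Alice) has 3→6; 11 (Alice) has 11→6.
A3 = A2; e.g. 1 (Bob) can still go to 8. Fixed point.
Alice's winning region = {2, 3, 6, 7, 11}.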